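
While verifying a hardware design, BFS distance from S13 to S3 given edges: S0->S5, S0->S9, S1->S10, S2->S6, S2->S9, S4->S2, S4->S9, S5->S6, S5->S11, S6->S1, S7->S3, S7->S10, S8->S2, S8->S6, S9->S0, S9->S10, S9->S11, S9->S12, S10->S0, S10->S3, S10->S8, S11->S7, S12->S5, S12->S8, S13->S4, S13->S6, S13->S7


BFS layer-by-layer from S13:
  dist 0: {S13}
  dist 1: {S4, S6, S7}
  dist 2: {S1, S2, S3, S9, S10}
  -> S3 reached at distance 2
Shortest path length = 2

2


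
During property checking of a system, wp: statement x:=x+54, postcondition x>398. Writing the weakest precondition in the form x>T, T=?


Formula: wp(x:=E, P) = P[E/x] (substitute E for x in postcondition)
Step 1: Postcondition: x>398
Step 2: Substitute x+54 for x: x+54>398
Step 3: Solve for x: x > 398-54 = 344

344


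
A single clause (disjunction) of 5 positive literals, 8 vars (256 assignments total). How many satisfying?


Step 1: Total=2^8=256
Step 2: Unsat when all 5 false: 2^3=8
Step 3: Sat=256-8=248

248


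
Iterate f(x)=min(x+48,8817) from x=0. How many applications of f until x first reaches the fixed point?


Step 1: x=0, cap=8817, increment=48
Step 2: x grows by 48 each step until capped at 8817; fixed point is x=8817
Step 3: iterations = ceil(8817/48) = 184

184


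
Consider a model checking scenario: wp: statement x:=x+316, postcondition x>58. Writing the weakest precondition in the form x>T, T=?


Formula: wp(x:=E, P) = P[E/x] (substitute E for x in postcondition)
Step 1: Postcondition: x>58
Step 2: Substitute x+316 for x: x+316>58
Step 3: Solve for x: x > 58-316 = -258

-258


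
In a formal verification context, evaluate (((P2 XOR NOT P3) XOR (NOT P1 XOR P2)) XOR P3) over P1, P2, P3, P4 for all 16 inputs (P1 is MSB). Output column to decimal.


Formula: (((P2 XOR NOT P3) XOR (NOT P1 XOR P2)) XOR P3) over P1, P2, P3, P4 (16 rows)
Evaluate each row (bits = P1,P2,P3,P4, MSB first):
  row 0 [0000]: (((0 XOR NOT 0) XOR (NOT 0 XOR 0)) XOR 0) -> 0
  row 1 [0001]: (((0 XOR NOT 0) XOR (NOT 0 XOR 0)) XOR 0) -> 0
  row 2 [0010]: (((0 XOR NOT 1) XOR (NOT 0 XOR 0)) XOR 1) -> 0
  row 3 [0011]: (((0 XOR NOT 1) XOR (NOT 0 XOR 0)) XOR 1) -> 0
  row 4 [0100]: (((1 XOR NOT 0) XOR (NOT 0 XOR 1)) XOR 0) -> 0
  row 5 [0101]: (((1 XOR NOT 0) XOR (NOT 0 XOR 1)) XOR 0) -> 0
  row 6 [0110]: (((1 XOR NOT 1) XOR (NOT 0 XOR 1)) XOR 1) -> 0
  row 7 [0111]: (((1 XOR NOT 1) XOR (NOT 0 XOR 1)) XOR 1) -> 0
  row 8 [1000]: (((0 XOR NOT 0) XOR (NOT 1 XOR 0)) XOR 0) -> 1
  row 9 [1001]: (((0 XOR NOT 0) XOR (NOT 1 XOR 0)) XOR 0) -> 1
  row 10 [1010]: (((0 XOR NOT 1) XOR (NOT 1 XOR 0)) XOR 1) -> 1
  row 11 [1011]: (((0 XOR NOT 1) XOR (NOT 1 XOR 0)) XOR 1) -> 1
  row 12 [1100]: (((1 XOR NOT 0) XOR (NOT 1 XOR 1)) XOR 0) -> 1
  row 13 [1101]: (((1 XOR NOT 0) XOR (NOT 1 XOR 1)) XOR 0) -> 1
  row 14 [1110]: (((1 XOR NOT 1) XOR (NOT 1 XOR 1)) XOR 1) -> 1
  row 15 [1111]: (((1 XOR NOT 1) XOR (NOT 1 XOR 1)) XOR 1) -> 1
Full result column, 4 rows per line (P1,P2 fixed per line; P3,P4 runs 00..11 left to right):
  rows 0-3 [P1,P2=00]: 0000  = hex 0
  rows 4-7 [P1,P2=01]: 0000  = hex 0
  rows 8-11 [P1,P2=10]: 1111  = hex F
  rows 12-15 [P1,P2=11]: 1111  = hex F
Output column (row 0 .. row 15) = 0000000011111111
Output column grouped in 4s = 0000 0000 1111 1111 = 0x00FF
Convert to decimal digit by digit (value = value*16 + digit):
  0 -> 0
  0*16 + 0 = 0
  0*16 + 15 (F) = 15
  15*16 + 15 (F) = 255
Decimal = 255

255


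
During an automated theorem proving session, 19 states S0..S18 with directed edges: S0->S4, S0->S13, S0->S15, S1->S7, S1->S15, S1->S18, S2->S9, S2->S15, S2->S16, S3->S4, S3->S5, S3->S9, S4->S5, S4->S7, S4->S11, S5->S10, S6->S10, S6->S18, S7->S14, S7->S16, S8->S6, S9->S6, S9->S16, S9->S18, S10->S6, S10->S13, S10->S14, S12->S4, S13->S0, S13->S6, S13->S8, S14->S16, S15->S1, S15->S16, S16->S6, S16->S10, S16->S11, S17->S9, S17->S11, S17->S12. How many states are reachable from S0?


BFS from S0:
  layer 0: {S0}
  layer 1: {S4, S13, S15}
  layer 2: {S1, S5, S6, S7, S8, S11, S16}
  layer 3: {S10, S14, S18}
Reachable set: {S0, S1, S4, S5, S6, S7, S8, S10, S11, S13, S14, S15, S16, S18}
Count = 14

14


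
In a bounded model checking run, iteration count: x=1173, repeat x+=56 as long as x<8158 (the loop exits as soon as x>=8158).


Step 1: x goes from 1173 toward 8158 by 56; the body runs while x<8158, so iterations = ceil((bound-start)/step)
Step 2: Distance=6985
Step 3: ceil(6985/56)=125

125


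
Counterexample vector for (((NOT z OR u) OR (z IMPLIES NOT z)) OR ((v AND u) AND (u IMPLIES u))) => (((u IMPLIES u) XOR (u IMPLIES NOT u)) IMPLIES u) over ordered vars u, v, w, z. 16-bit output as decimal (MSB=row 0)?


F1 = (((NOT z OR u) OR (z IMPLIES NOT z)) OR ((v AND u) AND (u IMPLIES u)))
F2 = (((u IMPLIES u) XOR (u IMPLIES NOT u)) IMPLIES u)
Counterexample to F1=>F2 is where F1=1 and F2=0.
Evaluate each row (bits = u,v,w,z, MSB first):
  row 0 [0000]: F1=1 F2=1 -> F1&~F2 -> 0
  row 1 [0001]: F1=0 F2=1 -> F1&~F2 -> 0
  row 2 [0010]: F1=1 F2=1 -> F1&~F2 -> 0
  row 3 [0011]: F1=0 F2=1 -> F1&~F2 -> 0
  row 4 [0100]: F1=1 F2=1 -> F1&~F2 -> 0
  row 5 [0101]: F1=0 F2=1 -> F1&~F2 -> 0
  row 6 [0110]: F1=1 F2=1 -> F1&~F2 -> 0
  row 7 [0111]: F1=0 F2=1 -> F1&~F2 -> 0
  row 8 [1000]: F1=1 F2=1 -> F1&~F2 -> 0
  row 9 [1001]: F1=1 F2=1 -> F1&~F2 -> 0
  row 10 [1010]: F1=1 F2=1 -> F1&~F2 -> 0
  row 11 [1011]: F1=1 F2=1 -> F1&~F2 -> 0
  row 12 [1100]: F1=1 F2=1 -> F1&~F2 -> 0
  row 13 [1101]: F1=1 F2=1 -> F1&~F2 -> 0
  row 14 [1110]: F1=1 F2=1 -> F1&~F2 -> 0
  row 15 [1111]: F1=1 F2=1 -> F1&~F2 -> 0
Full result column, 4 rows per line (u,v fixed per line; w,z runs 00..11 left to right):
  rows 0-3 [u,v=00]: 0000  = hex 0
  rows 4-7 [u,v=01]: 0000  = hex 0
  rows 8-11 [u,v=10]: 0000  = hex 0
  rows 12-15 [u,v=11]: 0000  = hex 0
Counterexample vector (row 0 .. row 15) = 0000000000000000
Output column grouped in 4s = 0000 0000 0000 0000 = 0x0000
Convert to decimal digit by digit (value = value*16 + digit):
  0 -> 0
  0*16 + 0 = 0
  0*16 + 0 = 0
  0*16 + 0 = 0
Decimal = 0

0


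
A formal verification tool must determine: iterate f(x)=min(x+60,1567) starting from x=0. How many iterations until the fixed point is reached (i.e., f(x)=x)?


Step 1: x=0, cap=1567, increment=60
Step 2: x grows by 60 each step until capped at 1567; fixed point is x=1567
Step 3: iterations = ceil(1567/60) = 27

27


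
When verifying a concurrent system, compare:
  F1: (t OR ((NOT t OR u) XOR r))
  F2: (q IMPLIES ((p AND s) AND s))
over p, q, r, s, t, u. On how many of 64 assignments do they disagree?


F1 = (t OR ((NOT t OR u) XOR r))
F2 = (q IMPLIES ((p AND s) AND s))
Evaluate both on each of 64 rows (bits = p,q,r,s,t,u):
  row 0 [000000]: F1=1 F2=1 -> 0
  row 1 [000001]: F1=1 F2=1 -> 0
  row 2 [000010]: F1=1 F2=1 -> 0
  row 3 [000011]: F1=1 F2=1 -> 0
  row 4 [000100]: F1=1 F2=1 -> 0
  (every remaining row is evaluated the same way; all 64 results are listed next)
Full result column, 8 rows per line (p,q,r fixed per line; s,t,u runs 000..111 left to right):
  rows 0-7 [p,q,r=000]: 00000000  (ones: 0)
  rows 8-15 [p,q,r=001]: 11001100  (ones: 4)
  rows 16-23 [p,q,r=010]: 11111111  (ones: 8)
  rows 24-31 [p,q,r=011]: 00110011  (ones: 4)
  rows 32-39 [p,q,r=100]: 00000000  (ones: 0)
  rows 40-47 [p,q,r=101]: 11001100  (ones: 4)
  rows 48-55 [p,q,r=110]: 11110000  (ones: 4)
  rows 56-63 [p,q,r=111]: 00111100  (ones: 4)
Disagreements = 0+4+8+4+0+4+4+4 = 28

28


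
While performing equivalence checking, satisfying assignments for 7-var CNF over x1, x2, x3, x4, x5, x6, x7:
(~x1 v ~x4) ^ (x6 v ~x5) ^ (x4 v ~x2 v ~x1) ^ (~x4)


CNF with 4 clauses over 7 vars (128 assignments).
An assignment satisfies CNF iff every clause has >=1 true literal.
Check each row (bits = x1,x2,x3,x4,x5,x6,x7; clause T/F shown):
  row 0 [0000000]: clauses=TTTT -> 1
  row 1 [0000001]: clauses=TTTT -> 1
  row 2 [0000010]: clauses=TTTT -> 1
  row 3 [0000011]: clauses=TTTT -> 1
  row 4 [0000100]: clauses=TFTT -> 0
  (every remaining row is evaluated the same way; all 128 results are listed next)
Full result column, 8 rows per line (x1,x2,x3,x4 fixed per line; x5,x6,x7 runs 000..111 left to right):
  rows 0-7 [x1,x2,x3,x4=0000]: 11110011  (ones: 6)
  rows 8-15 [x1,x2,x3,x4=0001]: 00000000  (ones: 0)
  rows 16-23 [x1,x2,x3,x4=0010]: 11110011  (ones: 6)
  rows 24-31 [x1,x2,x3,x4=0011]: 00000000  (ones: 0)
  rows 32-39 [x1,x2,x3,x4=0100]: 11110011  (ones: 6)
  rows 40-47 [x1,x2,x3,x4=0101]: 00000000  (ones: 0)
  rows 48-55 [x1,x2,x3,x4=0110]: 11110011  (ones: 6)
  rows 56-63 [x1,x2,x3,x4=0111]: 00000000  (ones: 0)
  rows 64-71 [x1,x2,x3,x4=1000]: 11110011  (ones: 6)
  rows 72-79 [x1,x2,x3,x4=1001]: 00000000  (ones: 0)
  rows 80-87 [x1,x2,x3,x4=1010]: 11110011  (ones: 6)
  rows 88-95 [x1,x2,x3,x4=1011]: 00000000  (ones: 0)
  rows 96-103 [x1,x2,x3,x4=1100]: 00000000  (ones: 0)
  rows 104-111 [x1,x2,x3,x4=1101]: 00000000  (ones: 0)
  rows 112-119 [x1,x2,x3,x4=1110]: 00000000  (ones: 0)
  rows 120-127 [x1,x2,x3,x4=1111]: 00000000  (ones: 0)
Satisfying assignments = 6+0+6+0+6+0+6+0+6+0+6+0+0+0+0+0 = 36

36


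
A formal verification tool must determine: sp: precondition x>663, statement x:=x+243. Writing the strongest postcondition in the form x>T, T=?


Formula: sp(P, x:=E) = exists old_x. (x = E[old_x/x]) AND P[old_x/x] (old_x is the value of x before the assignment; eliminate old_x by solving x = E[old_x/x] for old_x)
Step 1: Precondition P: x>663, i.e. old_x > 663
Step 2: Assignment gives x = old_x + 243, so old_x = x - 243
Step 3: Substitute into P: x - 243 > 663
Step 4: Simplify: x > 663+243 = 906

906


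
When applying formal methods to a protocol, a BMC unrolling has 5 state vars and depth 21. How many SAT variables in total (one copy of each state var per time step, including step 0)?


BMC unrolls to depth k, creating one copy of each state var for steps 0..k.
Step count = 21 + 1 = 22 (steps 0 through 21)
Vars per step = 5
Total = 5 * 22 = 110

110


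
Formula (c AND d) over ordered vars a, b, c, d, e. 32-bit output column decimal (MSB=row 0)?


Formula: (c AND d) over a, b, c, d, e (32 rows)
Evaluate each row (bits = a,b,c,d,e, MSB first):
  row 0 [00000]: (0 AND 0) -> 0
  row 1 [00001]: (0 AND 0) -> 0
  row 2 [00010]: (0 AND 1) -> 0
  row 3 [00011]: (0 AND 1) -> 0
  row 4 [00100]: (1 AND 0) -> 0
  row 5 [00101]: (1 AND 0) -> 0
  row 6 [00110]: (1 AND 1) -> 1
  row 7 [00111]: (1 AND 1) -> 1
  row 8 [01000]: (0 AND 0) -> 0
  row 9 [01001]: (0 AND 0) -> 0
  row 10 [01010]: (0 AND 1) -> 0
  row 11 [01011]: (0 AND 1) -> 0
  row 12 [01100]: (1 AND 0) -> 0
  row 13 [01101]: (1 AND 0) -> 0
  row 14 [01110]: (1 AND 1) -> 1
  row 15 [01111]: (1 AND 1) -> 1
  row 16 [10000]: (0 AND 0) -> 0
  row 17 [10001]: (0 AND 0) -> 0
  row 18 [10010]: (0 AND 1) -> 0
  row 19 [10011]: (0 AND 1) -> 0
  row 20 [10100]: (1 AND 0) -> 0
  row 21 [10101]: (1 AND 0) -> 0
  row 22 [10110]: (1 AND 1) -> 1
  row 23 [10111]: (1 AND 1) -> 1
  row 24 [11000]: (0 AND 0) -> 0
  row 25 [11001]: (0 AND 0) -> 0
  row 26 [11010]: (0 AND 1) -> 0
  row 27 [11011]: (0 AND 1) -> 0
  row 28 [11100]: (1 AND 0) -> 0
  row 29 [11101]: (1 AND 0) -> 0
  row 30 [11110]: (1 AND 1) -> 1
  row 31 [11111]: (1 AND 1) -> 1
Full result column, 4 rows per line (a,b,c fixed per line; d,e runs 00..11 left to right):
  rows 0-3 [a,b,c=000]: 0000  = hex 0
  rows 4-7 [a,b,c=001]: 0011  = hex 3
  rows 8-11 [a,b,c=010]: 0000  = hex 0
  rows 12-15 [a,b,c=011]: 0011  = hex 3
  rows 16-19 [a,b,c=100]: 0000  = hex 0
  rows 20-23 [a,b,c=101]: 0011  = hex 3
  rows 24-27 [a,b,c=110]: 0000  = hex 0
  rows 28-31 [a,b,c=111]: 0011  = hex 3
Output column (row 0 .. row 31) = 00000011000000110000001100000011
Output column grouped in 4s = 0000 0011 0000 0011 0000 0011 0000 0011 = 0x03030303
Convert to decimal digit by digit (value = value*16 + digit):
  0 -> 0
  0*16 + 3 = 3
  3*16 + 0 = 48
  48*16 + 3 = 771
  771*16 + 0 = 12336
  12336*16 + 3 = 197379
  197379*16 + 0 = 3158064
  3158064*16 + 3 = 50529027
Decimal = 50529027

50529027


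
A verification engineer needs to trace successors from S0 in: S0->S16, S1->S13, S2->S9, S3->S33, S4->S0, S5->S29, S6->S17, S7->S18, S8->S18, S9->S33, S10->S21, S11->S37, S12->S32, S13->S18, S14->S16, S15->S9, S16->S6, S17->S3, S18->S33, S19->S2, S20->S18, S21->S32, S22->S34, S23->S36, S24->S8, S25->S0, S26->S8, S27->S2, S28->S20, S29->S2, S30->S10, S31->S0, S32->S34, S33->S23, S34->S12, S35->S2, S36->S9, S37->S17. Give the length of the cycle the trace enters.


Trace from S0 until a state repeats:
  S0 -> S16 -> S6 -> S17 -> S3 -> S33 -> S23 -> S36 -> S9 -> S33
S33 first seen at step 5, revisited at step 9.
Cycle length = 9 - 5 = 4

4


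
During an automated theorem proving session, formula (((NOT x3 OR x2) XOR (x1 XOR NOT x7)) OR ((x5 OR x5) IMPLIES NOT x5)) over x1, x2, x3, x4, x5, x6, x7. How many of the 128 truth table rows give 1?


Formula: (((NOT x3 OR x2) XOR (x1 XOR NOT x7)) OR ((x5 OR x5) IMPLIES NOT x5)) over 7 vars (128 rows)
Evaluate each row (x1, x2, x3, x4, x5, x6, x7 as bits, MSB first):
  row 0 [0000000]: (((NOT 0 OR 0) XOR (0 XOR NOT 0)) OR ((0 OR 0) IMPLIES NOT 0)) -> 1
  row 1 [0000001]: (((NOT 0 OR 0) XOR (0 XOR NOT 1)) OR ((0 OR 0) IMPLIES NOT 0)) -> 1
  row 2 [0000010]: (((NOT 0 OR 0) XOR (0 XOR NOT 0)) OR ((0 OR 0) IMPLIES NOT 0)) -> 1
  row 3 [0000011]: (((NOT 0 OR 0) XOR (0 XOR NOT 1)) OR ((0 OR 0) IMPLIES NOT 0)) -> 1
  row 4 [0000100]: (((NOT 0 OR 0) XOR (0 XOR NOT 0)) OR ((1 OR 1) IMPLIES NOT 1)) -> 0
  (every remaining row is evaluated the same way; all 128 results are listed next)
Full result column, 8 rows per line (x1,x2,x3,x4 fixed per line; x5,x6,x7 runs 000..111 left to right):
  rows 0-7 [x1,x2,x3,x4=0000]: 11110101  (ones: 6)
  rows 8-15 [x1,x2,x3,x4=0001]: 11110101  (ones: 6)
  rows 16-23 [x1,x2,x3,x4=0010]: 11111010  (ones: 6)
  rows 24-31 [x1,x2,x3,x4=0011]: 11111010  (ones: 6)
  rows 32-39 [x1,x2,x3,x4=0100]: 11110101  (ones: 6)
  rows 40-47 [x1,x2,x3,x4=0101]: 11110101  (ones: 6)
  rows 48-55 [x1,x2,x3,x4=0110]: 11110101  (ones: 6)
  rows 56-63 [x1,x2,x3,x4=0111]: 11110101  (ones: 6)
  rows 64-71 [x1,x2,x3,x4=1000]: 11111010  (ones: 6)
  rows 72-79 [x1,x2,x3,x4=1001]: 11111010  (ones: 6)
  rows 80-87 [x1,x2,x3,x4=1010]: 11110101  (ones: 6)
  rows 88-95 [x1,x2,x3,x4=1011]: 11110101  (ones: 6)
  rows 96-103 [x1,x2,x3,x4=1100]: 11111010  (ones: 6)
  rows 104-111 [x1,x2,x3,x4=1101]: 11111010  (ones: 6)
  rows 112-119 [x1,x2,x3,x4=1110]: 11111010  (ones: 6)
  rows 120-127 [x1,x2,x3,x4=1111]: 11111010  (ones: 6)
Count of 1-rows = 6+6+6+6+6+6+6+6+6+6+6+6+6+6+6+6 = 96

96


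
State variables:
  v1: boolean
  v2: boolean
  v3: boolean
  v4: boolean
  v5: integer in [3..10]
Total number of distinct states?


State space = product of domain sizes of all variables.
Domain sizes:
  v1 (boolean): 2
  v2 (boolean): 2
  v3 (boolean): 2
  v4 (boolean): 2
  v5 (integer in [3..10]): 8
Product = 2 * 2 * 2 * 2 * 8 = 128

128


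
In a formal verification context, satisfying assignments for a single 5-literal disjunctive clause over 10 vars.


Step 1: Total=2^10=1024
Step 2: Unsat when all 5 false: 2^5=32
Step 3: Sat=1024-32=992

992


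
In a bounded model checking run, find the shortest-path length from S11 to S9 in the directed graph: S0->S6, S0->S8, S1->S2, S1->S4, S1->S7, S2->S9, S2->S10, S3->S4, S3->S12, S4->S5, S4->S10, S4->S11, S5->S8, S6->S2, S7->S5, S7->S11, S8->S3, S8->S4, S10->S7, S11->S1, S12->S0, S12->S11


BFS layer-by-layer from S11:
  dist 0: {S11}
  dist 1: {S1}
  dist 2: {S2, S4, S7}
  dist 3: {S5, S9, S10}
  -> S9 reached at distance 3
Shortest path length = 3

3


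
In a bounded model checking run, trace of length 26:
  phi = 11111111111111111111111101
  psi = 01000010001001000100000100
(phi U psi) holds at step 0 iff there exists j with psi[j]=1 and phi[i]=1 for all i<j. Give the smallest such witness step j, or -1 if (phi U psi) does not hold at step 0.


(phi U psi) at 0: need smallest j with psi[j]=1 and phi[i]=1 for all i in [0,j).
Scan from step 0:
  step 0: phi=1, psi=0 -> continue
  step 1: psi=1 and phi held for [0,1) -> witness found
Witness step = 1

1


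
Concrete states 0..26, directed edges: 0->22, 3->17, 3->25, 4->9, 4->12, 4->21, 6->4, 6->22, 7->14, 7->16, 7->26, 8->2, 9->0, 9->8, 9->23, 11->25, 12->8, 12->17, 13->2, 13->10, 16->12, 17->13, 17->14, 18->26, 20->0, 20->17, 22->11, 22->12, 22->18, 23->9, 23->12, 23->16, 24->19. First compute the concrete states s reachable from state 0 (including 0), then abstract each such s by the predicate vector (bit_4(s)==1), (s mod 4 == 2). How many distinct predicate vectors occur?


BFS from 0:
Concrete reachable: {0, 2, 8, 10, 11, 12, 13, 14, 17, 18, 22, 25, 26}
Abstract via predicates (bit_4(s)==1), (s mod 4 == 2):
  (0,0) <- {0, 8, 11, 12, 13}
  (0,1) <- {2, 10, 14}
  (1,0) <- {17, 25}
  (1,1) <- {18, 22, 26}
Distinct abstract states = 4

4


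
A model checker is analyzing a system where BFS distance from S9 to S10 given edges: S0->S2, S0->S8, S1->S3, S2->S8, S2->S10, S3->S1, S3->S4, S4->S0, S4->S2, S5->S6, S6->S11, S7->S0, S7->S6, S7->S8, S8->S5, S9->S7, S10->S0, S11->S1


BFS layer-by-layer from S9:
  dist 0: {S9}
  dist 1: {S7}
  dist 2: {S0, S6, S8}
  dist 3: {S2, S5, S11}
  dist 4: {S1, S10}
  -> S10 reached at distance 4
Shortest path length = 4

4


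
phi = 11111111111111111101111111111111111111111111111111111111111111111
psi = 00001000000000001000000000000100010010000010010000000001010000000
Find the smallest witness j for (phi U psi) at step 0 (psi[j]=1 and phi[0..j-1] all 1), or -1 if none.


(phi U psi) at 0: need smallest j with psi[j]=1 and phi[i]=1 for all i in [0,j).
Scan from step 0:
  step 0: phi=1, psi=0 -> continue
  step 1: phi=1, psi=0 -> continue
  step 2: phi=1, psi=0 -> continue
  step 3: phi=1, psi=0 -> continue
  step 4: psi=1 and phi held for [0,4) -> witness found
Witness step = 4

4


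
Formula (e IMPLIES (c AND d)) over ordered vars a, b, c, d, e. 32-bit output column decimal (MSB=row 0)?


Formula: (e IMPLIES (c AND d)) over a, b, c, d, e (32 rows)
Evaluate each row (bits = a,b,c,d,e, MSB first):
  row 0 [00000]: (0 IMPLIES (0 AND 0)) -> 1
  row 1 [00001]: (1 IMPLIES (0 AND 0)) -> 0
  row 2 [00010]: (0 IMPLIES (0 AND 1)) -> 1
  row 3 [00011]: (1 IMPLIES (0 AND 1)) -> 0
  row 4 [00100]: (0 IMPLIES (1 AND 0)) -> 1
  row 5 [00101]: (1 IMPLIES (1 AND 0)) -> 0
  row 6 [00110]: (0 IMPLIES (1 AND 1)) -> 1
  row 7 [00111]: (1 IMPLIES (1 AND 1)) -> 1
  row 8 [01000]: (0 IMPLIES (0 AND 0)) -> 1
  row 9 [01001]: (1 IMPLIES (0 AND 0)) -> 0
  row 10 [01010]: (0 IMPLIES (0 AND 1)) -> 1
  row 11 [01011]: (1 IMPLIES (0 AND 1)) -> 0
  row 12 [01100]: (0 IMPLIES (1 AND 0)) -> 1
  row 13 [01101]: (1 IMPLIES (1 AND 0)) -> 0
  row 14 [01110]: (0 IMPLIES (1 AND 1)) -> 1
  row 15 [01111]: (1 IMPLIES (1 AND 1)) -> 1
  row 16 [10000]: (0 IMPLIES (0 AND 0)) -> 1
  row 17 [10001]: (1 IMPLIES (0 AND 0)) -> 0
  row 18 [10010]: (0 IMPLIES (0 AND 1)) -> 1
  row 19 [10011]: (1 IMPLIES (0 AND 1)) -> 0
  row 20 [10100]: (0 IMPLIES (1 AND 0)) -> 1
  row 21 [10101]: (1 IMPLIES (1 AND 0)) -> 0
  row 22 [10110]: (0 IMPLIES (1 AND 1)) -> 1
  row 23 [10111]: (1 IMPLIES (1 AND 1)) -> 1
  row 24 [11000]: (0 IMPLIES (0 AND 0)) -> 1
  row 25 [11001]: (1 IMPLIES (0 AND 0)) -> 0
  row 26 [11010]: (0 IMPLIES (0 AND 1)) -> 1
  row 27 [11011]: (1 IMPLIES (0 AND 1)) -> 0
  row 28 [11100]: (0 IMPLIES (1 AND 0)) -> 1
  row 29 [11101]: (1 IMPLIES (1 AND 0)) -> 0
  row 30 [11110]: (0 IMPLIES (1 AND 1)) -> 1
  row 31 [11111]: (1 IMPLIES (1 AND 1)) -> 1
Full result column, 4 rows per line (a,b,c fixed per line; d,e runs 00..11 left to right):
  rows 0-3 [a,b,c=000]: 1010  = hex A
  rows 4-7 [a,b,c=001]: 1011  = hex B
  rows 8-11 [a,b,c=010]: 1010  = hex A
  rows 12-15 [a,b,c=011]: 1011  = hex B
  rows 16-19 [a,b,c=100]: 1010  = hex A
  rows 20-23 [a,b,c=101]: 1011  = hex B
  rows 24-27 [a,b,c=110]: 1010  = hex A
  rows 28-31 [a,b,c=111]: 1011  = hex B
Output column (row 0 .. row 31) = 10101011101010111010101110101011
Output column grouped in 4s = 1010 1011 1010 1011 1010 1011 1010 1011 = 0xABABABAB
Convert to decimal digit by digit (value = value*16 + digit):
  A -> 10
  10*16 + 11 (B) = 171
  171*16 + 10 (A) = 2746
  2746*16 + 11 (B) = 43947
  43947*16 + 10 (A) = 703162
  703162*16 + 11 (B) = 11250603
  11250603*16 + 10 (A) = 180009658
  180009658*16 + 11 (B) = 2880154539
Decimal = 2880154539

2880154539


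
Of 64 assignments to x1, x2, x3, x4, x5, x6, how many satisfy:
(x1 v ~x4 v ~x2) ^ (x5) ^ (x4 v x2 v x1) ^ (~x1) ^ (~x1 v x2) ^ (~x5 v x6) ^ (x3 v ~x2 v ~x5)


CNF with 7 clauses over 6 vars (64 assignments).
An assignment satisfies CNF iff every clause has >=1 true literal.
Check each row (bits = x1,x2,x3,x4,x5,x6; clause T/F shown):
  row 0 [000000]: clauses=TFFTTTT -> 0
  row 1 [000001]: clauses=TFFTTTT -> 0
  row 2 [000010]: clauses=TTFTTFT -> 0
  row 3 [000011]: clauses=TTFTTTT -> 0
  row 4 [000100]: clauses=TFTTTTT -> 0
  (every remaining row is evaluated the same way; all 64 results are listed next)
Full result column, 8 rows per line (x1,x2,x3 fixed per line; x4,x5,x6 runs 000..111 left to right):
  rows 0-7 [x1,x2,x3=000]: 00000001  (ones: 1)
  rows 8-15 [x1,x2,x3=001]: 00000001  (ones: 1)
  rows 16-23 [x1,x2,x3=010]: 00000000  (ones: 0)
  rows 24-31 [x1,x2,x3=011]: 00010000  (ones: 1)
  rows 32-39 [x1,x2,x3=100]: 00000000  (ones: 0)
  rows 40-47 [x1,x2,x3=101]: 00000000  (ones: 0)
  rows 48-55 [x1,x2,x3=110]: 00000000  (ones: 0)
  rows 56-63 [x1,x2,x3=111]: 00000000  (ones: 0)
Satisfying assignments = 1+1+0+1+0+0+0+0 = 3

3


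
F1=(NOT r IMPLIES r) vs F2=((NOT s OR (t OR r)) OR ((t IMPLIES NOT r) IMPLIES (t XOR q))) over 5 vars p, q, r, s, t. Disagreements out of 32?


F1 = (NOT r IMPLIES r)
F2 = ((NOT s OR (t OR r)) OR ((t IMPLIES NOT r) IMPLIES (t XOR q)))
Evaluate both on each of 32 rows (bits = p,q,r,s,t):
  row 0 [00000]: F1=0 F2=1 (differ) -> 1
  row 1 [00001]: F1=0 F2=1 (differ) -> 1
  row 2 [00010]: F1=0 F2=0 -> 0
  row 3 [00011]: F1=0 F2=1 (differ) -> 1
  row 4 [00100]: F1=1 F2=1 -> 0
  row 5 [00101]: F1=1 F2=1 -> 0
  row 6 [00110]: F1=1 F2=1 -> 0
  row 7 [00111]: F1=1 F2=1 -> 0
  row 8 [01000]: F1=0 F2=1 (differ) -> 1
  row 9 [01001]: F1=0 F2=1 (differ) -> 1
  row 10 [01010]: F1=0 F2=1 (differ) -> 1
  row 11 [01011]: F1=0 F2=1 (differ) -> 1
  row 12 [01100]: F1=1 F2=1 -> 0
  row 13 [01101]: F1=1 F2=1 -> 0
  row 14 [01110]: F1=1 F2=1 -> 0
  row 15 [01111]: F1=1 F2=1 -> 0
  row 16 [10000]: F1=0 F2=1 (differ) -> 1
  row 17 [10001]: F1=0 F2=1 (differ) -> 1
  row 18 [10010]: F1=0 F2=0 -> 0
  row 19 [10011]: F1=0 F2=1 (differ) -> 1
  row 20 [10100]: F1=1 F2=1 -> 0
  row 21 [10101]: F1=1 F2=1 -> 0
  row 22 [10110]: F1=1 F2=1 -> 0
  row 23 [10111]: F1=1 F2=1 -> 0
  row 24 [11000]: F1=0 F2=1 (differ) -> 1
  row 25 [11001]: F1=0 F2=1 (differ) -> 1
  row 26 [11010]: F1=0 F2=1 (differ) -> 1
  row 27 [11011]: F1=0 F2=1 (differ) -> 1
  row 28 [11100]: F1=1 F2=1 -> 0
  row 29 [11101]: F1=1 F2=1 -> 0
  row 30 [11110]: F1=1 F2=1 -> 0
  row 31 [11111]: F1=1 F2=1 -> 0
Full result column, 8 rows per line (p,q fixed per line; r,s,t runs 000..111 left to right):
  rows 0-7 [p,q=00]: 11010000  (ones: 3)
  rows 8-15 [p,q=01]: 11110000  (ones: 4)
  rows 16-23 [p,q=10]: 11010000  (ones: 3)
  rows 24-31 [p,q=11]: 11110000  (ones: 4)
Disagreements = 3+4+3+4 = 14

14


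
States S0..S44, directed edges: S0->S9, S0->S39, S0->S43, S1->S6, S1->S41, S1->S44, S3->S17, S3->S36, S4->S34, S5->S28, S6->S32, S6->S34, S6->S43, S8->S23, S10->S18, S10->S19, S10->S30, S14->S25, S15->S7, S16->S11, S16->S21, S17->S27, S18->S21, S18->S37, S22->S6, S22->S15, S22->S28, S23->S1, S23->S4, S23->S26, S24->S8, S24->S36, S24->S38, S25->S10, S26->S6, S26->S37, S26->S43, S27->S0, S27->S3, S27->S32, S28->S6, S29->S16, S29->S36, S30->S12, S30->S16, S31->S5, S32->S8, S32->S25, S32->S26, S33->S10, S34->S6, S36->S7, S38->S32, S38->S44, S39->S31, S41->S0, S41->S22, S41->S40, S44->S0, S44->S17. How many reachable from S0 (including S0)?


BFS from S0:
  layer 0: {S0}
  layer 1: {S9, S39, S43}
  layer 2: {S31}
  layer 3: {S5}
  layer 4: {S28}
  layer 5: {S6}
  layer 6: {S32, S34}
  layer 7: {S8, S25, S26}
  layer 8: {S10, S23, S37}
  layer 9: {S1, S4, S18, S19, S30}
  layer 10: {S12, S16, S21, S41, S44}
  layer 11: {S11, S17, S22, S40}
  layer 12: {S15, S27}
  layer 13: {S3, S7}
  layer 14: {S36}
Reachable set: {S0, S1, S3, S4, S5, S6, S7, S8, S9, S10, S11, S12, S15, S16, S17, S18, S19, S21, S22, S23, S25, S26, S27, S28, S30, S31, S32, S34, S36, S37, S39, S40, S41, S43, S44}
Count = 35

35


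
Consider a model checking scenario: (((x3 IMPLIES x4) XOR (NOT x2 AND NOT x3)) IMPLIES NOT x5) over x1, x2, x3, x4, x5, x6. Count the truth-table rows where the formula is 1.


Formula: (((x3 IMPLIES x4) XOR (NOT x2 AND NOT x3)) IMPLIES NOT x5) over 6 vars (64 rows)
Evaluate each row (x1, x2, x3, x4, x5, x6 as bits, MSB first):
  row 0 [000000]: (((0 IMPLIES 0) XOR (NOT 0 AND NOT 0)) IMPLIES NOT 0) -> 1
  row 1 [000001]: (((0 IMPLIES 0) XOR (NOT 0 AND NOT 0)) IMPLIES NOT 0) -> 1
  row 2 [000010]: (((0 IMPLIES 0) XOR (NOT 0 AND NOT 0)) IMPLIES NOT 1) -> 1
  row 3 [000011]: (((0 IMPLIES 0) XOR (NOT 0 AND NOT 0)) IMPLIES NOT 1) -> 1
  row 4 [000100]: (((0 IMPLIES 1) XOR (NOT 0 AND NOT 0)) IMPLIES NOT 0) -> 1
  (every remaining row is evaluated the same way; all 64 results are listed next)
Full result column, 8 rows per line (x1,x2,x3 fixed per line; x4,x5,x6 runs 000..111 left to right):
  rows 0-7 [x1,x2,x3=000]: 11111111  (ones: 8)
  rows 8-15 [x1,x2,x3=001]: 11111100  (ones: 6)
  rows 16-23 [x1,x2,x3=010]: 11001100  (ones: 4)
  rows 24-31 [x1,x2,x3=011]: 11111100  (ones: 6)
  rows 32-39 [x1,x2,x3=100]: 11111111  (ones: 8)
  rows 40-47 [x1,x2,x3=101]: 11111100  (ones: 6)
  rows 48-55 [x1,x2,x3=110]: 11001100  (ones: 4)
  rows 56-63 [x1,x2,x3=111]: 11111100  (ones: 6)
Count of 1-rows = 8+6+4+6+8+6+4+6 = 48

48


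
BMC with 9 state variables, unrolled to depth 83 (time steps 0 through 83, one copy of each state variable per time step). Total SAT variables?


BMC unrolls to depth k, creating one copy of each state var for steps 0..k.
Step count = 83 + 1 = 84 (steps 0 through 83)
Vars per step = 9
Total = 9 * 84 = 756

756


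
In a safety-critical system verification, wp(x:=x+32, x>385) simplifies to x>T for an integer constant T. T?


Formula: wp(x:=E, P) = P[E/x] (substitute E for x in postcondition)
Step 1: Postcondition: x>385
Step 2: Substitute x+32 for x: x+32>385
Step 3: Solve for x: x > 385-32 = 353

353


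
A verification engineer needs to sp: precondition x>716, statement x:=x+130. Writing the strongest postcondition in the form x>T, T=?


Formula: sp(P, x:=E) = exists old_x. (x = E[old_x/x]) AND P[old_x/x] (old_x is the value of x before the assignment; eliminate old_x by solving x = E[old_x/x] for old_x)
Step 1: Precondition P: x>716, i.e. old_x > 716
Step 2: Assignment gives x = old_x + 130, so old_x = x - 130
Step 3: Substitute into P: x - 130 > 716
Step 4: Simplify: x > 716+130 = 846

846


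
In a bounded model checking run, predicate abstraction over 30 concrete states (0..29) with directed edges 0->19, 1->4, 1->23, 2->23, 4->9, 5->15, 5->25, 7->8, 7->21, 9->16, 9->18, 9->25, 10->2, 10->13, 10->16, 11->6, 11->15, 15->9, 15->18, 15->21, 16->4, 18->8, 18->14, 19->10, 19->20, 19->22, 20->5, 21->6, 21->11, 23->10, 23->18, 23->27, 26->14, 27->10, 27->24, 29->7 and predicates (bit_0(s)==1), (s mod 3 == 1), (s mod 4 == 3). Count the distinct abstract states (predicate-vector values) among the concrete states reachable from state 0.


BFS from 0:
Concrete reachable: {0, 2, 4, 5, 6, 8, 9, 10, 11, 13, 14, 15, 16, 18, 19, 20, 21, 22, 23, 24, 25, 27}
Abstract via predicates (bit_0(s)==1), (s mod 3 == 1), (s mod 4 == 3):
  (0,0,0) <- {0, 2, 6, 8, 14, 18, 20, 24}
  (0,1,0) <- {4, 10, 16, 22}
  (1,0,0) <- {5, 9, 21}
  (1,0,1) <- {11, 15, 23, 27}
  (1,1,0) <- {13, 25}
  (1,1,1) <- {19}
Distinct abstract states = 6

6


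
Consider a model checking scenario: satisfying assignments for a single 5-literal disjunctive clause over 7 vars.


Step 1: Total=2^7=128
Step 2: Unsat when all 5 false: 2^2=4
Step 3: Sat=128-4=124

124


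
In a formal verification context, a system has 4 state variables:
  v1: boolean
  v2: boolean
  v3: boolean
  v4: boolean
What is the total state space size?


State space = product of domain sizes of all variables.
Domain sizes:
  v1 (boolean): 2
  v2 (boolean): 2
  v3 (boolean): 2
  v4 (boolean): 2
Product = 2 * 2 * 2 * 2 = 16

16


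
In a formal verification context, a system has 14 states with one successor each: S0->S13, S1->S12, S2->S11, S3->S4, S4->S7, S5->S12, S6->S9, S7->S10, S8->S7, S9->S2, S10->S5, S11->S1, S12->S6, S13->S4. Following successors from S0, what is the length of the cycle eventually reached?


Trace from S0 until a state repeats:
  S0 -> S13 -> S4 -> S7 -> S10 -> S5 -> S12 -> S6 -> S9 -> S2 -> S11 -> S1 -> S12
S12 first seen at step 6, revisited at step 12.
Cycle length = 12 - 6 = 6

6


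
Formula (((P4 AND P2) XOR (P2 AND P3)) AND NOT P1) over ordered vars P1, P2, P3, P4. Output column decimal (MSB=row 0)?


Formula: (((P4 AND P2) XOR (P2 AND P3)) AND NOT P1) over P1, P2, P3, P4 (16 rows)
Evaluate each row (bits = P1,P2,P3,P4, MSB first):
  row 0 [0000]: (((0 AND 0) XOR (0 AND 0)) AND NOT 0) -> 0
  row 1 [0001]: (((1 AND 0) XOR (0 AND 0)) AND NOT 0) -> 0
  row 2 [0010]: (((0 AND 0) XOR (0 AND 1)) AND NOT 0) -> 0
  row 3 [0011]: (((1 AND 0) XOR (0 AND 1)) AND NOT 0) -> 0
  row 4 [0100]: (((0 AND 1) XOR (1 AND 0)) AND NOT 0) -> 0
  row 5 [0101]: (((1 AND 1) XOR (1 AND 0)) AND NOT 0) -> 1
  row 6 [0110]: (((0 AND 1) XOR (1 AND 1)) AND NOT 0) -> 1
  row 7 [0111]: (((1 AND 1) XOR (1 AND 1)) AND NOT 0) -> 0
  row 8 [1000]: (((0 AND 0) XOR (0 AND 0)) AND NOT 1) -> 0
  row 9 [1001]: (((1 AND 0) XOR (0 AND 0)) AND NOT 1) -> 0
  row 10 [1010]: (((0 AND 0) XOR (0 AND 1)) AND NOT 1) -> 0
  row 11 [1011]: (((1 AND 0) XOR (0 AND 1)) AND NOT 1) -> 0
  row 12 [1100]: (((0 AND 1) XOR (1 AND 0)) AND NOT 1) -> 0
  row 13 [1101]: (((1 AND 1) XOR (1 AND 0)) AND NOT 1) -> 0
  row 14 [1110]: (((0 AND 1) XOR (1 AND 1)) AND NOT 1) -> 0
  row 15 [1111]: (((1 AND 1) XOR (1 AND 1)) AND NOT 1) -> 0
Full result column, 4 rows per line (P1,P2 fixed per line; P3,P4 runs 00..11 left to right):
  rows 0-3 [P1,P2=00]: 0000  = hex 0
  rows 4-7 [P1,P2=01]: 0110  = hex 6
  rows 8-11 [P1,P2=10]: 0000  = hex 0
  rows 12-15 [P1,P2=11]: 0000  = hex 0
Output column (row 0 .. row 15) = 0000011000000000
Output column grouped in 4s = 0000 0110 0000 0000 = 0x0600
Convert to decimal digit by digit (value = value*16 + digit):
  0 -> 0
  0*16 + 6 = 6
  6*16 + 0 = 96
  96*16 + 0 = 1536
Decimal = 1536

1536


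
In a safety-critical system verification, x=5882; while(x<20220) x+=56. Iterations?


Step 1: x goes from 5882 toward 20220 by 56; the body runs while x<20220, so iterations = ceil((bound-start)/step)
Step 2: Distance=14338
Step 3: ceil(14338/56)=257

257


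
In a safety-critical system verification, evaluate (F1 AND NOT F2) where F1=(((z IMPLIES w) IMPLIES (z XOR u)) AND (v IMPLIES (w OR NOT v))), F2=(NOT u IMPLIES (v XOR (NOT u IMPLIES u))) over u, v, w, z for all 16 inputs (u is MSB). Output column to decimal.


F1 = (((z IMPLIES w) IMPLIES (z XOR u)) AND (v IMPLIES (w OR NOT v)))
F2 = (NOT u IMPLIES (v XOR (NOT u IMPLIES u)))
Counterexample to F1=>F2 is where F1=1 and F2=0.
Evaluate each row (bits = u,v,w,z, MSB first):
  row 0 [0000]: F1=0 F2=0 -> F1&~F2 -> 0
  row 1 [0001]: F1=1 F2=0 -> F1&~F2 -> 1
  row 2 [0010]: F1=0 F2=0 -> F1&~F2 -> 0
  row 3 [0011]: F1=1 F2=0 -> F1&~F2 -> 1
  row 4 [0100]: F1=0 F2=1 -> F1&~F2 -> 0
  row 5 [0101]: F1=0 F2=1 -> F1&~F2 -> 0
  row 6 [0110]: F1=0 F2=1 -> F1&~F2 -> 0
  row 7 [0111]: F1=1 F2=1 -> F1&~F2 -> 0
  row 8 [1000]: F1=1 F2=1 -> F1&~F2 -> 0
  row 9 [1001]: F1=1 F2=1 -> F1&~F2 -> 0
  row 10 [1010]: F1=1 F2=1 -> F1&~F2 -> 0
  row 11 [1011]: F1=0 F2=1 -> F1&~F2 -> 0
  row 12 [1100]: F1=0 F2=1 -> F1&~F2 -> 0
  row 13 [1101]: F1=0 F2=1 -> F1&~F2 -> 0
  row 14 [1110]: F1=1 F2=1 -> F1&~F2 -> 0
  row 15 [1111]: F1=0 F2=1 -> F1&~F2 -> 0
Full result column, 4 rows per line (u,v fixed per line; w,z runs 00..11 left to right):
  rows 0-3 [u,v=00]: 0101  = hex 5
  rows 4-7 [u,v=01]: 0000  = hex 0
  rows 8-11 [u,v=10]: 0000  = hex 0
  rows 12-15 [u,v=11]: 0000  = hex 0
Counterexample vector (row 0 .. row 15) = 0101000000000000
Output column grouped in 4s = 0101 0000 0000 0000 = 0x5000
Convert to decimal digit by digit (value = value*16 + digit):
  5 -> 5
  5*16 + 0 = 80
  80*16 + 0 = 1280
  1280*16 + 0 = 20480
Decimal = 20480

20480


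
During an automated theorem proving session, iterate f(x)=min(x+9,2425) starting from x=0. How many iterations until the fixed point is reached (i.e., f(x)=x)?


Step 1: x=0, cap=2425, increment=9
Step 2: x grows by 9 each step until capped at 2425; fixed point is x=2425
Step 3: iterations = ceil(2425/9) = 270

270


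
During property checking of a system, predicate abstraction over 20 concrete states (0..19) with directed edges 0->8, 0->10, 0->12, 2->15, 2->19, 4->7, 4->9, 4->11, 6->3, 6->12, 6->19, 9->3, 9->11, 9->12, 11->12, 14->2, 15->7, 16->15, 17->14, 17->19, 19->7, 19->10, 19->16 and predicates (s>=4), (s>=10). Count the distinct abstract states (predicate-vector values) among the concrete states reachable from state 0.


BFS from 0:
Concrete reachable: {0, 8, 10, 12}
Abstract via predicates (s>=4), (s>=10):
  (0,0) <- {0}
  (1,0) <- {8}
  (1,1) <- {10, 12}
Distinct abstract states = 3

3


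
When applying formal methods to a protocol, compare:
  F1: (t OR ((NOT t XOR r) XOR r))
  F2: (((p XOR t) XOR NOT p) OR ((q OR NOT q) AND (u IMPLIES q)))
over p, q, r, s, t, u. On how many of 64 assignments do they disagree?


F1 = (t OR ((NOT t XOR r) XOR r))
F2 = (((p XOR t) XOR NOT p) OR ((q OR NOT q) AND (u IMPLIES q)))
Evaluate both on each of 64 rows (bits = p,q,r,s,t,u):
  row 0 [000000]: F1=1 F2=1 -> 0
  row 1 [000001]: F1=1 F2=1 -> 0
  row 2 [000010]: F1=1 F2=1 -> 0
  row 3 [000011]: F1=1 F2=0 (differ) -> 1
  row 4 [000100]: F1=1 F2=1 -> 0
  (every remaining row is evaluated the same way; all 64 results are listed next)
Full result column, 8 rows per line (p,q,r fixed per line; s,t,u runs 000..111 left to right):
  rows 0-7 [p,q,r=000]: 00010001  (ones: 2)
  rows 8-15 [p,q,r=001]: 00010001  (ones: 2)
  rows 16-23 [p,q,r=010]: 00000000  (ones: 0)
  rows 24-31 [p,q,r=011]: 00000000  (ones: 0)
  rows 32-39 [p,q,r=100]: 00010001  (ones: 2)
  rows 40-47 [p,q,r=101]: 00010001  (ones: 2)
  rows 48-55 [p,q,r=110]: 00000000  (ones: 0)
  rows 56-63 [p,q,r=111]: 00000000  (ones: 0)
Disagreements = 2+2+0+0+2+2+0+0 = 8

8


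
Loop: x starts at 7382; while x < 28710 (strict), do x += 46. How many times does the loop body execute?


Step 1: x goes from 7382 toward 28710 by 46; the body runs while x<28710, so iterations = ceil((bound-start)/step)
Step 2: Distance=21328
Step 3: ceil(21328/46)=464

464


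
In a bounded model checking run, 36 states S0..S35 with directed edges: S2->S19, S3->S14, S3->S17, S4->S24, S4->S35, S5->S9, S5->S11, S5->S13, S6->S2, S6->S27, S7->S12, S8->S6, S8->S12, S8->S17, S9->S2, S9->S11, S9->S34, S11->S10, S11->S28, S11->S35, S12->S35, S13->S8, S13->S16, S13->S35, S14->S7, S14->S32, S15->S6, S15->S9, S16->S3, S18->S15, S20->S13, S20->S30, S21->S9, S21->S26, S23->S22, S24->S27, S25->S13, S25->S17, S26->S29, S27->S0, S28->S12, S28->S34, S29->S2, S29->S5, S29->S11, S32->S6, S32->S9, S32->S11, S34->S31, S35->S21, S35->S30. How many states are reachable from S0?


BFS from S0:
  layer 0: {S0}
Reachable set: {S0}
Count = 1

1


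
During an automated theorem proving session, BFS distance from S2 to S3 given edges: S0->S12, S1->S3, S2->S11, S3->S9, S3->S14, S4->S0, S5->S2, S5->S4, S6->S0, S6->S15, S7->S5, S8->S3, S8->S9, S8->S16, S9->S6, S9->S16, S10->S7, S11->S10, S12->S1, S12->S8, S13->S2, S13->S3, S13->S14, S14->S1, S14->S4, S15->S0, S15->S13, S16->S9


BFS layer-by-layer from S2:
  dist 0: {S2}
  dist 1: {S11}
  dist 2: {S10}
  dist 3: {S7}
  dist 4: {S5}
  dist 5: {S4}
  dist 6: {S0}
  dist 7: {S12}
  dist 8: {S1, S8}
  dist 9: {S3, S9, S16}
  -> S3 reached at distance 9
Shortest path length = 9

9


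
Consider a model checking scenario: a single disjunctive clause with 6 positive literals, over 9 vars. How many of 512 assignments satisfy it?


Step 1: Total=2^9=512
Step 2: Unsat when all 6 false: 2^3=8
Step 3: Sat=512-8=504

504


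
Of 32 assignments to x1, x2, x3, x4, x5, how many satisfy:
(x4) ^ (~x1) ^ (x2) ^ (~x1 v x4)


CNF with 4 clauses over 5 vars (32 assignments).
An assignment satisfies CNF iff every clause has >=1 true literal.
Check each row (bits = x1,x2,x3,x4,x5; clause T/F shown):
  row 0 [00000]: clauses=FTFT -> 0
  row 1 [00001]: clauses=FTFT -> 0
  row 2 [00010]: clauses=TTFT -> 0
  row 3 [00011]: clauses=TTFT -> 0
  row 4 [00100]: clauses=FTFT -> 0
  row 5 [00101]: clauses=FTFT -> 0
  row 6 [00110]: clauses=TTFT -> 0
  row 7 [00111]: clauses=TTFT -> 0
  row 8 [01000]: clauses=FTTT -> 0
  row 9 [01001]: clauses=FTTT -> 0
  row 10 [01010]: clauses=TTTT -> 1
  row 11 [01011]: clauses=TTTT -> 1
  row 12 [01100]: clauses=FTTT -> 0
  row 13 [01101]: clauses=FTTT -> 0
  row 14 [01110]: clauses=TTTT -> 1
  row 15 [01111]: clauses=TTTT -> 1
  row 16 [10000]: clauses=FFFF -> 0
  row 17 [10001]: clauses=FFFF -> 0
  row 18 [10010]: clauses=TFFT -> 0
  row 19 [10011]: clauses=TFFT -> 0
  row 20 [10100]: clauses=FFFF -> 0
  row 21 [10101]: clauses=FFFF -> 0
  row 22 [10110]: clauses=TFFT -> 0
  row 23 [10111]: clauses=TFFT -> 0
  row 24 [11000]: clauses=FFTF -> 0
  row 25 [11001]: clauses=FFTF -> 0
  row 26 [11010]: clauses=TFTT -> 0
  row 27 [11011]: clauses=TFTT -> 0
  row 28 [11100]: clauses=FFTF -> 0
  row 29 [11101]: clauses=FFTF -> 0
  row 30 [11110]: clauses=TFTT -> 0
  row 31 [11111]: clauses=TFTT -> 0
Full result column, 8 rows per line (x1,x2 fixed per line; x3,x4,x5 runs 000..111 left to right):
  rows 0-7 [x1,x2=00]: 00000000  (ones: 0)
  rows 8-15 [x1,x2=01]: 00110011  (ones: 4)
  rows 16-23 [x1,x2=10]: 00000000  (ones: 0)
  rows 24-31 [x1,x2=11]: 00000000  (ones: 0)
Satisfying assignments = 0+4+0+0 = 4

4


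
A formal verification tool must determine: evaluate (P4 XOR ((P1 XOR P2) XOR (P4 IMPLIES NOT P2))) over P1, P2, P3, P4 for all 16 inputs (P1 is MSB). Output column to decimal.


Formula: (P4 XOR ((P1 XOR P2) XOR (P4 IMPLIES NOT P2))) over P1, P2, P3, P4 (16 rows)
Evaluate each row (bits = P1,P2,P3,P4, MSB first):
  row 0 [0000]: (0 XOR ((0 XOR 0) XOR (0 IMPLIES NOT 0))) -> 1
  row 1 [0001]: (1 XOR ((0 XOR 0) XOR (1 IMPLIES NOT 0))) -> 0
  row 2 [0010]: (0 XOR ((0 XOR 0) XOR (0 IMPLIES NOT 0))) -> 1
  row 3 [0011]: (1 XOR ((0 XOR 0) XOR (1 IMPLIES NOT 0))) -> 0
  row 4 [0100]: (0 XOR ((0 XOR 1) XOR (0 IMPLIES NOT 1))) -> 0
  row 5 [0101]: (1 XOR ((0 XOR 1) XOR (1 IMPLIES NOT 1))) -> 0
  row 6 [0110]: (0 XOR ((0 XOR 1) XOR (0 IMPLIES NOT 1))) -> 0
  row 7 [0111]: (1 XOR ((0 XOR 1) XOR (1 IMPLIES NOT 1))) -> 0
  row 8 [1000]: (0 XOR ((1 XOR 0) XOR (0 IMPLIES NOT 0))) -> 0
  row 9 [1001]: (1 XOR ((1 XOR 0) XOR (1 IMPLIES NOT 0))) -> 1
  row 10 [1010]: (0 XOR ((1 XOR 0) XOR (0 IMPLIES NOT 0))) -> 0
  row 11 [1011]: (1 XOR ((1 XOR 0) XOR (1 IMPLIES NOT 0))) -> 1
  row 12 [1100]: (0 XOR ((1 XOR 1) XOR (0 IMPLIES NOT 1))) -> 1
  row 13 [1101]: (1 XOR ((1 XOR 1) XOR (1 IMPLIES NOT 1))) -> 1
  row 14 [1110]: (0 XOR ((1 XOR 1) XOR (0 IMPLIES NOT 1))) -> 1
  row 15 [1111]: (1 XOR ((1 XOR 1) XOR (1 IMPLIES NOT 1))) -> 1
Full result column, 4 rows per line (P1,P2 fixed per line; P3,P4 runs 00..11 left to right):
  rows 0-3 [P1,P2=00]: 1010  = hex A
  rows 4-7 [P1,P2=01]: 0000  = hex 0
  rows 8-11 [P1,P2=10]: 0101  = hex 5
  rows 12-15 [P1,P2=11]: 1111  = hex F
Output column (row 0 .. row 15) = 1010000001011111
Output column grouped in 4s = 1010 0000 0101 1111 = 0xA05F
Convert to decimal digit by digit (value = value*16 + digit):
  A -> 10
  10*16 + 0 = 160
  160*16 + 5 = 2565
  2565*16 + 15 (F) = 41055
Decimal = 41055

41055


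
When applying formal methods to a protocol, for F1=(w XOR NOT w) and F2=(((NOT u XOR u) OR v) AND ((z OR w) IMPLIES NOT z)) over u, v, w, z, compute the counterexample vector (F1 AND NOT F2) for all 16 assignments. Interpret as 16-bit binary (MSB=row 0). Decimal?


F1 = (w XOR NOT w)
F2 = (((NOT u XOR u) OR v) AND ((z OR w) IMPLIES NOT z))
Counterexample to F1=>F2 is where F1=1 and F2=0.
Evaluate each row (bits = u,v,w,z, MSB first):
  row 0 [0000]: F1=1 F2=1 -> F1&~F2 -> 0
  row 1 [0001]: F1=1 F2=0 -> F1&~F2 -> 1
  row 2 [0010]: F1=1 F2=1 -> F1&~F2 -> 0
  row 3 [0011]: F1=1 F2=0 -> F1&~F2 -> 1
  row 4 [0100]: F1=1 F2=1 -> F1&~F2 -> 0
  row 5 [0101]: F1=1 F2=0 -> F1&~F2 -> 1
  row 6 [0110]: F1=1 F2=1 -> F1&~F2 -> 0
  row 7 [0111]: F1=1 F2=0 -> F1&~F2 -> 1
  row 8 [1000]: F1=1 F2=1 -> F1&~F2 -> 0
  row 9 [1001]: F1=1 F2=0 -> F1&~F2 -> 1
  row 10 [1010]: F1=1 F2=1 -> F1&~F2 -> 0
  row 11 [1011]: F1=1 F2=0 -> F1&~F2 -> 1
  row 12 [1100]: F1=1 F2=1 -> F1&~F2 -> 0
  row 13 [1101]: F1=1 F2=0 -> F1&~F2 -> 1
  row 14 [1110]: F1=1 F2=1 -> F1&~F2 -> 0
  row 15 [1111]: F1=1 F2=0 -> F1&~F2 -> 1
Full result column, 4 rows per line (u,v fixed per line; w,z runs 00..11 left to right):
  rows 0-3 [u,v=00]: 0101  = hex 5
  rows 4-7 [u,v=01]: 0101  = hex 5
  rows 8-11 [u,v=10]: 0101  = hex 5
  rows 12-15 [u,v=11]: 0101  = hex 5
Counterexample vector (row 0 .. row 15) = 0101010101010101
Output column grouped in 4s = 0101 0101 0101 0101 = 0x5555
Convert to decimal digit by digit (value = value*16 + digit):
  5 -> 5
  5*16 + 5 = 85
  85*16 + 5 = 1365
  1365*16 + 5 = 21845
Decimal = 21845

21845
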